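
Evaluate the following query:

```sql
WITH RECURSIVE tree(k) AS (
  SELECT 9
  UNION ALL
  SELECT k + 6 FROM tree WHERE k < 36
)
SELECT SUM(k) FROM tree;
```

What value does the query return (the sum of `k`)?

Base: k=9.
Iteration 1: 9 < 36 holds -> k = 9 + 6 = 15.
Iteration 2: 15 < 36 holds -> k = 15 + 6 = 21.
Iteration 3: 21 < 36 holds -> k = 21 + 6 = 27.
Iteration 4: 27 < 36 holds -> k = 27 + 6 = 33.
Iteration 5: 33 < 36 holds -> k = 33 + 6 = 39.
Iteration 6: 39 < 36 fails; recursion stops.
SUM(k) = 9 + 15 + 21 + 27 + 33 + 39 = 144.

144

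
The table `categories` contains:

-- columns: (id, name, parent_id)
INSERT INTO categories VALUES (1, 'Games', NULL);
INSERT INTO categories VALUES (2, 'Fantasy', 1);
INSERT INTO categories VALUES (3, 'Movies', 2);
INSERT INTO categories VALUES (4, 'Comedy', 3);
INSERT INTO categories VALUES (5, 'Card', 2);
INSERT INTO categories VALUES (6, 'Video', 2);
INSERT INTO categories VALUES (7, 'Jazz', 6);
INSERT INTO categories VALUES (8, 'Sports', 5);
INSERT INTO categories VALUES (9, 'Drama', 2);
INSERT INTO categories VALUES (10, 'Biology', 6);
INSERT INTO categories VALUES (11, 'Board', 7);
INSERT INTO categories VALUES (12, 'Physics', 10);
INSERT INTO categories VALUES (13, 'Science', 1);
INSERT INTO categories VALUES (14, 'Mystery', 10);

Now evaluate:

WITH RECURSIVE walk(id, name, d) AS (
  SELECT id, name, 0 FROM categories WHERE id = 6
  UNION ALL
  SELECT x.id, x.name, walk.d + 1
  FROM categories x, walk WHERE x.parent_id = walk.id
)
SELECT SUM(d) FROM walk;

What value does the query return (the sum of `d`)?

Base: id=6 (Video) at d 0.
Iteration 1: rows with parent_id in {6} -> Jazz (id 7, d 1), Biology (id 10, d 1).
Iteration 2: rows with parent_id in {7,10} -> Board (id 11, d 2), Physics (id 12, d 2), Mystery (id 14, d 2).
Iteration 3: no rows with parent_id in {11,12,14}; recursion stops.
SUM(d) = 0 + 1 + 1 + 2 + 2 + 2 = 8.

8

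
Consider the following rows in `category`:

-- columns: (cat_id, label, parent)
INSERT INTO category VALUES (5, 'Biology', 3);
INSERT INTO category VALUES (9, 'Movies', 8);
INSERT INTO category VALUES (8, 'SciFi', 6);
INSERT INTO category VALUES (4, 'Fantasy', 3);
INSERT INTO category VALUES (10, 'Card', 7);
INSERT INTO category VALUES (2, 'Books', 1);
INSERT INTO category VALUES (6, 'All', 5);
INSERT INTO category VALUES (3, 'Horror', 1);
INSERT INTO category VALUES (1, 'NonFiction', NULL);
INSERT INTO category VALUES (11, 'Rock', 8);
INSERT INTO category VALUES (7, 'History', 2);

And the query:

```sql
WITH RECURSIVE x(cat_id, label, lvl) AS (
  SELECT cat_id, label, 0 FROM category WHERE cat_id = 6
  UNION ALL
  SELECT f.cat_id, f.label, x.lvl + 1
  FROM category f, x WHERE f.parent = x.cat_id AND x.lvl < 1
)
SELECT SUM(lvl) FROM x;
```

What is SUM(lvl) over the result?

Base: cat_id=6 (All) at lvl 0.
Iteration 1: rows with parent in {6} -> SciFi (id 8, lvl 1).
Iteration 2: lvl < 1 fails for all current rows; recursion stops.
SUM(lvl) = 0 + 1 = 1.

1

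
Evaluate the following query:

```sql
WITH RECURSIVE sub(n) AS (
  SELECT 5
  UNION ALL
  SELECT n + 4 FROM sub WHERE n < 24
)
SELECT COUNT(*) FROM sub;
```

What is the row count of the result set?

Base: n=5.
Iteration 1: 5 < 24 holds -> n = 5 + 4 = 9.
Iteration 2: 9 < 24 holds -> n = 9 + 4 = 13.
Iteration 3: 13 < 24 holds -> n = 13 + 4 = 17.
Iteration 4: 17 < 24 holds -> n = 17 + 4 = 21.
Iteration 5: 21 < 24 holds -> n = 21 + 4 = 25.
Iteration 6: 25 < 24 fails; recursion stops.
Total rows emitted: 6.

6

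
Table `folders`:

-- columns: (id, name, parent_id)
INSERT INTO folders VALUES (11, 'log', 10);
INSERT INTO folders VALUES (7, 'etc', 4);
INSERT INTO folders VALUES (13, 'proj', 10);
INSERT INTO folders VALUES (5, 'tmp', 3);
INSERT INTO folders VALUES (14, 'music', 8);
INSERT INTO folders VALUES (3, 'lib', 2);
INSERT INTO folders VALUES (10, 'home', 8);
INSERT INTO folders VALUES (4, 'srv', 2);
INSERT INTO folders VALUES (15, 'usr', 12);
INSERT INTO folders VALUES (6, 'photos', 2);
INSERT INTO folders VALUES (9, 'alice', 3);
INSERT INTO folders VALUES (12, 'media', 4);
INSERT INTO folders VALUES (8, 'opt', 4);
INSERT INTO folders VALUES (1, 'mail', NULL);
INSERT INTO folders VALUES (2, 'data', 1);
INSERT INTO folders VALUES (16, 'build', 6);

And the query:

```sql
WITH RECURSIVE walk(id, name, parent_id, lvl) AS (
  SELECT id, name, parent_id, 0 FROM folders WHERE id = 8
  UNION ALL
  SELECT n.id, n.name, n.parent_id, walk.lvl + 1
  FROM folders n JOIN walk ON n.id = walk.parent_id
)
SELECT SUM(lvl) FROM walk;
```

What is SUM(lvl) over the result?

Base: id=8 (opt), parent_id=4, lvl 0.
Iteration 1: join on id=4 -> srv (id 4, parent_id=2, lvl 1).
Iteration 2: join on id=2 -> data (id 2, parent_id=1, lvl 2).
Iteration 3: join on id=1 -> mail (id 1, parent_id=NULL, lvl 3).
Iteration 4: parent_id is NULL; no match; recursion stops.
SUM(lvl) = 0 + 1 + 2 + 3 = 6.

6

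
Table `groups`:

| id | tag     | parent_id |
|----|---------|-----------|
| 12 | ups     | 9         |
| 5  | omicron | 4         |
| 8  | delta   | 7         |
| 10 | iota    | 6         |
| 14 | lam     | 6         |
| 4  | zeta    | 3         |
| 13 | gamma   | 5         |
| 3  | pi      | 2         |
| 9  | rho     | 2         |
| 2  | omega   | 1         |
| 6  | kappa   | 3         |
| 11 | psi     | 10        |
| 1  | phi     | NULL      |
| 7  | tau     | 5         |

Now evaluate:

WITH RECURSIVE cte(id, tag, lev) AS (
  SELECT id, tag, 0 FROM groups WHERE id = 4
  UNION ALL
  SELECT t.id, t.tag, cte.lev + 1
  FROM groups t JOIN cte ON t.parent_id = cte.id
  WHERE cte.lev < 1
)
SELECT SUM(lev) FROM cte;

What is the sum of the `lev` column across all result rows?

1

Base: id=4 (zeta) at lev 0.
Iteration 1: rows with parent_id in {4} -> omicron (id 5, lev 1).
Iteration 2: lev < 1 fails for all current rows; recursion stops.
SUM(lev) = 0 + 1 = 1.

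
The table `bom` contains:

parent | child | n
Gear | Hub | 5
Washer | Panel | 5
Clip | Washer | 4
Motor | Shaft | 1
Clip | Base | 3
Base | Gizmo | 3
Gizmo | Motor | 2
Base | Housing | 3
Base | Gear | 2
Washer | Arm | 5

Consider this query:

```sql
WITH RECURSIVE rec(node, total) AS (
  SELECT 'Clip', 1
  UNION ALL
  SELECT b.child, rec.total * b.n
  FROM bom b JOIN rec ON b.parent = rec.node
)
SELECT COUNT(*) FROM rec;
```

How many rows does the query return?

Base: (Clip, total=1).
Iteration 1: components of {Clip} -> Base = 1*3 = 3, Washer = 1*4 = 4.
Iteration 2: components of {Base,Washer} -> Arm = 4*5 = 20, Gear = 3*2 = 6, Gizmo = 3*3 = 9, Housing = 3*3 = 9, Panel = 4*5 = 20.
Iteration 3: components of {Arm,Gear,Gizmo,Housing,Panel} -> Hub = 6*5 = 30, Motor = 9*2 = 18.
Iteration 4: components of {Hub,Motor} -> Shaft = 18*1 = 18.
Iteration 5: no further components; recursion stops.
Total rows emitted: 11.

11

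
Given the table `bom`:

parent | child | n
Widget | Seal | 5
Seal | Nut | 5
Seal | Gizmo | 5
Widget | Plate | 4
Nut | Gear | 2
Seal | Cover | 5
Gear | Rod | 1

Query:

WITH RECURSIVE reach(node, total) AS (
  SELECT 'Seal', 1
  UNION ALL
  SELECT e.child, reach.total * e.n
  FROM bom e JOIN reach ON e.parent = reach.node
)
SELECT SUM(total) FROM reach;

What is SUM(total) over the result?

Base: (Seal, total=1).
Iteration 1: components of {Seal} -> Cover = 1*5 = 5, Gizmo = 1*5 = 5, Nut = 1*5 = 5.
Iteration 2: components of {Cover,Gizmo,Nut} -> Gear = 5*2 = 10.
Iteration 3: components of {Gear} -> Rod = 10*1 = 10.
Iteration 4: no further components; recursion stops.
SUM(total) = 1 + 5 + 5 + 5 + 10 + 10 = 36.

36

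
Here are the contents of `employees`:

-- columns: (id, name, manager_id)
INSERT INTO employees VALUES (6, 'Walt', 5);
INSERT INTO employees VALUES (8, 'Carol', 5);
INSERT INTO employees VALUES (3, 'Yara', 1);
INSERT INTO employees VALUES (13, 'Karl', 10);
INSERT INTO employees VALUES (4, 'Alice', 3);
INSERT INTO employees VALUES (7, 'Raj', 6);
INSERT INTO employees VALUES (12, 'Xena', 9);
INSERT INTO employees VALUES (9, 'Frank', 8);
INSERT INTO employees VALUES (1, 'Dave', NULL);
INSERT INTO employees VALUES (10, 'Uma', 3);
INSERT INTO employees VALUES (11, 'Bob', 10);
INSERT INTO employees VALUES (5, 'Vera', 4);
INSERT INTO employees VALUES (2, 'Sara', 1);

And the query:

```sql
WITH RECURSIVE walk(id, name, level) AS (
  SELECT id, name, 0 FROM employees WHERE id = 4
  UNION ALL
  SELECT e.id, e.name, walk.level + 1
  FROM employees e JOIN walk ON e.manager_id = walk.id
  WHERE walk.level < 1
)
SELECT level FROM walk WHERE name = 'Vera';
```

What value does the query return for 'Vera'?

Base: id=4 (Alice) at level 0.
Iteration 1: rows with manager_id in {4} -> Vera (id 5, level 1).
Iteration 2: level < 1 fails for all current rows; recursion stops.

1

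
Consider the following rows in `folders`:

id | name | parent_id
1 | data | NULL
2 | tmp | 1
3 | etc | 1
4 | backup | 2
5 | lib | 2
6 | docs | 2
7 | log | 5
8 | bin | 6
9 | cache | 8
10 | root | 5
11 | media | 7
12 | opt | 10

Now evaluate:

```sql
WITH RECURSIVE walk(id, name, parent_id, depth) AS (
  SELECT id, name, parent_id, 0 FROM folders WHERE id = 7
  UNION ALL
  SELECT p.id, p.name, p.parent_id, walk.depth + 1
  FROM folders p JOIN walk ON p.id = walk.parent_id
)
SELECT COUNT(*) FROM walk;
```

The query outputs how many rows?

4

Base: id=7 (log), parent_id=5, depth 0.
Iteration 1: join on id=5 -> lib (id 5, parent_id=2, depth 1).
Iteration 2: join on id=2 -> tmp (id 2, parent_id=1, depth 2).
Iteration 3: join on id=1 -> data (id 1, parent_id=NULL, depth 3).
Iteration 4: parent_id is NULL; no match; recursion stops.
Total rows emitted: 4.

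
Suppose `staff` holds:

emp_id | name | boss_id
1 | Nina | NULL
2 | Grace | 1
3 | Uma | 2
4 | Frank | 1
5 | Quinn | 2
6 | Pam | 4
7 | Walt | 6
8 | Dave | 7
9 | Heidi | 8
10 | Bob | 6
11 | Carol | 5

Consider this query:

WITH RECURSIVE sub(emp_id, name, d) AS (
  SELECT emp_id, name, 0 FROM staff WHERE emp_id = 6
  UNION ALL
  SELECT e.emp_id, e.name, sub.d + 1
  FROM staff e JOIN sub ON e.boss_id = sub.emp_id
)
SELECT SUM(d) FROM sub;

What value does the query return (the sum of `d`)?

Base: emp_id=6 (Pam) at d 0.
Iteration 1: rows with boss_id in {6} -> Walt (id 7, d 1), Bob (id 10, d 1).
Iteration 2: rows with boss_id in {7,10} -> Dave (id 8, d 2).
Iteration 3: rows with boss_id in {8} -> Heidi (id 9, d 3).
Iteration 4: no rows with boss_id in {9}; recursion stops.
SUM(d) = 0 + 1 + 1 + 2 + 3 = 7.

7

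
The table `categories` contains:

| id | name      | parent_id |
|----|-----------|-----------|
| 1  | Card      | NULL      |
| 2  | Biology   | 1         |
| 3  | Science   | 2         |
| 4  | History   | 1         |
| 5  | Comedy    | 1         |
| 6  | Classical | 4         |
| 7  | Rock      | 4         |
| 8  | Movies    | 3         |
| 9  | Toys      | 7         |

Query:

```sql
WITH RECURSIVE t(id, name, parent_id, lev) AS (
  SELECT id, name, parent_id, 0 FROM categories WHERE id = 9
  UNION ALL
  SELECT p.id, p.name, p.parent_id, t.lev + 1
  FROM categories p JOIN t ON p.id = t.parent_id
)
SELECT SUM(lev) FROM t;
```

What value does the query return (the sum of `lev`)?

6

Base: id=9 (Toys), parent_id=7, lev 0.
Iteration 1: join on id=7 -> Rock (id 7, parent_id=4, lev 1).
Iteration 2: join on id=4 -> History (id 4, parent_id=1, lev 2).
Iteration 3: join on id=1 -> Card (id 1, parent_id=NULL, lev 3).
Iteration 4: parent_id is NULL; no match; recursion stops.
SUM(lev) = 0 + 1 + 2 + 3 = 6.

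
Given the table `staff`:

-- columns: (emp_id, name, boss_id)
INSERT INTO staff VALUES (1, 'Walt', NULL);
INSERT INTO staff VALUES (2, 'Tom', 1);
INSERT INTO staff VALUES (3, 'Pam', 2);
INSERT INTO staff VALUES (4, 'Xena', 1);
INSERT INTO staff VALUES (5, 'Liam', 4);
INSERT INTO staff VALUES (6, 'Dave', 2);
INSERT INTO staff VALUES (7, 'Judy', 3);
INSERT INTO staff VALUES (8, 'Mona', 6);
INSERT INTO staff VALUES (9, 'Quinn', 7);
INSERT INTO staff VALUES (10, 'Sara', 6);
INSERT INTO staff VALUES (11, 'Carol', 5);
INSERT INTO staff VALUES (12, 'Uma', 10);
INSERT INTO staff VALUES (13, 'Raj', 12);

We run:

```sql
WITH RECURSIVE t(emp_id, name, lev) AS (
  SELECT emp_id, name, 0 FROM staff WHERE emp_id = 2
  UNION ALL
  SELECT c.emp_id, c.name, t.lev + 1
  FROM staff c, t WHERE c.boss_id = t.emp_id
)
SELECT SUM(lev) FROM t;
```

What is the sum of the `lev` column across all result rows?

Base: emp_id=2 (Tom) at lev 0.
Iteration 1: rows with boss_id in {2} -> Pam (id 3, lev 1), Dave (id 6, lev 1).
Iteration 2: rows with boss_id in {3,6} -> Judy (id 7, lev 2), Mona (id 8, lev 2), Sara (id 10, lev 2).
Iteration 3: rows with boss_id in {7,8,10} -> Quinn (id 9, lev 3), Uma (id 12, lev 3).
Iteration 4: rows with boss_id in {9,12} -> Raj (id 13, lev 4).
Iteration 5: no rows with boss_id in {13}; recursion stops.
SUM(lev) = 0 + 1 + 1 + 2 + 2 + 2 + 3 + 3 + 4 = 18.

18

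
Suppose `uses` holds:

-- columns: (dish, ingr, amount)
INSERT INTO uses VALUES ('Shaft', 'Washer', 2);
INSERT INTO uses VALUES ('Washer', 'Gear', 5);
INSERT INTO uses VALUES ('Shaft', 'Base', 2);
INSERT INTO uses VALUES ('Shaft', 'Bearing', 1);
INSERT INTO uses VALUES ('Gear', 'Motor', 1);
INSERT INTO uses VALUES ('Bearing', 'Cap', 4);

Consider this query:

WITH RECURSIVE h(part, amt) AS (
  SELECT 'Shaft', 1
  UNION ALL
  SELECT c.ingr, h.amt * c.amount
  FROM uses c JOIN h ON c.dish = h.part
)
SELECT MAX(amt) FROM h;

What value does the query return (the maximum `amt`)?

10

Base: (Shaft, amt=1).
Iteration 1: components of {Shaft} -> Base = 1*2 = 2, Bearing = 1*1 = 1, Washer = 1*2 = 2.
Iteration 2: components of {Base,Bearing,Washer} -> Cap = 1*4 = 4, Gear = 2*5 = 10.
Iteration 3: components of {Cap,Gear} -> Motor = 10*1 = 10.
Iteration 4: no further components; recursion stops.
amt values: 1, 2, 1, 2, 10, 4, 10; the maximum is 10.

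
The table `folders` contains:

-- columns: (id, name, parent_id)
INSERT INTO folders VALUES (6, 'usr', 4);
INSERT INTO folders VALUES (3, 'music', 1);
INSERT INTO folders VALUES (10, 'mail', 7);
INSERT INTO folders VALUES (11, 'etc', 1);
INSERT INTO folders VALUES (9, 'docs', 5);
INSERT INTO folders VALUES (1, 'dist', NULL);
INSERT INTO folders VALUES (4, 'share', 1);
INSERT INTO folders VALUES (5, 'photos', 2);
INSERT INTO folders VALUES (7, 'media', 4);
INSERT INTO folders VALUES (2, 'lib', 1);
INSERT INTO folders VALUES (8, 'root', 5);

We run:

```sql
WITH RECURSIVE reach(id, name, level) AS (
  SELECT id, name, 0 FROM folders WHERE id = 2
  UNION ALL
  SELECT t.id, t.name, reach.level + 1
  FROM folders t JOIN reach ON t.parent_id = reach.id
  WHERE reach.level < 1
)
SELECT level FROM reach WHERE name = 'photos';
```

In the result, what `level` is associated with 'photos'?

1

Base: id=2 (lib) at level 0.
Iteration 1: rows with parent_id in {2} -> photos (id 5, level 1).
Iteration 2: level < 1 fails for all current rows; recursion stops.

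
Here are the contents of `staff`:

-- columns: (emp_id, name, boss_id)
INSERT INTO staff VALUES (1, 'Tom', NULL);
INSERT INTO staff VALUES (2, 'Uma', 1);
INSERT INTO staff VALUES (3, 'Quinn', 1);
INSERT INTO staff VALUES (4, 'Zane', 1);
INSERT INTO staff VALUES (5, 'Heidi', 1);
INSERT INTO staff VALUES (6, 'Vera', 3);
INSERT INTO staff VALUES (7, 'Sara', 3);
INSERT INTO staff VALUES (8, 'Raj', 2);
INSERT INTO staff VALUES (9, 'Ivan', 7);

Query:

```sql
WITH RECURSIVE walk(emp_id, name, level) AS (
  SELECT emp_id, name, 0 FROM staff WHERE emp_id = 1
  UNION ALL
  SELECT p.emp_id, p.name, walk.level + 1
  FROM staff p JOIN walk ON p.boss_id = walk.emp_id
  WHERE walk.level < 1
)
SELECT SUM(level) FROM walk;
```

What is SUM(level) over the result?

Base: emp_id=1 (Tom) at level 0.
Iteration 1: rows with boss_id in {1} -> Uma (id 2, level 1), Quinn (id 3, level 1), Zane (id 4, level 1), Heidi (id 5, level 1).
Iteration 2: level < 1 fails for all current rows; recursion stops.
SUM(level) = 0 + 1 + 1 + 1 + 1 = 4.

4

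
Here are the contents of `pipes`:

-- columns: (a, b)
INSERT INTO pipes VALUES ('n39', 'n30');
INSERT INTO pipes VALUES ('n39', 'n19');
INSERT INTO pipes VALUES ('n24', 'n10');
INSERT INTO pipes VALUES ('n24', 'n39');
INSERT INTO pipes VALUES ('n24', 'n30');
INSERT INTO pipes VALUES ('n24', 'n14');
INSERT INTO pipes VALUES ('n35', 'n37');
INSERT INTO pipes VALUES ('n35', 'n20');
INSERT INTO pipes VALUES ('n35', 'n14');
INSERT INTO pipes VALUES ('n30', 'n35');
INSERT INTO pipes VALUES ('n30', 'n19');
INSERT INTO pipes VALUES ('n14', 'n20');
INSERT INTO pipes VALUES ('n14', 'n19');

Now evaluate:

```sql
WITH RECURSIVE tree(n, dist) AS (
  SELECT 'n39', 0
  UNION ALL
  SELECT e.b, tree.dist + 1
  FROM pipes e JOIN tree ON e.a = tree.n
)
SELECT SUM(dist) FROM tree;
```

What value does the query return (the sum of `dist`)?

Base: (n39, dist=0).
Iteration 1: edges from {n39} -> (n19, dist=1), (n30, dist=1).
Iteration 2: edges from {n19,n30} -> (n19, dist=2), (n35, dist=2).
Iteration 3: edges from {n19,n35} -> (n14, dist=3), (n20, dist=3), (n37, dist=3).
Iteration 4: edges from {n14,n20,n37} -> (n19, dist=4), (n20, dist=4).
Iteration 5: no outgoing edges from {n19,n20}; recursion stops.
SUM(dist) = 0 + 1 + 1 + 2 + 2 + 3 + 3 + 3 + 4 + 4 = 23.

23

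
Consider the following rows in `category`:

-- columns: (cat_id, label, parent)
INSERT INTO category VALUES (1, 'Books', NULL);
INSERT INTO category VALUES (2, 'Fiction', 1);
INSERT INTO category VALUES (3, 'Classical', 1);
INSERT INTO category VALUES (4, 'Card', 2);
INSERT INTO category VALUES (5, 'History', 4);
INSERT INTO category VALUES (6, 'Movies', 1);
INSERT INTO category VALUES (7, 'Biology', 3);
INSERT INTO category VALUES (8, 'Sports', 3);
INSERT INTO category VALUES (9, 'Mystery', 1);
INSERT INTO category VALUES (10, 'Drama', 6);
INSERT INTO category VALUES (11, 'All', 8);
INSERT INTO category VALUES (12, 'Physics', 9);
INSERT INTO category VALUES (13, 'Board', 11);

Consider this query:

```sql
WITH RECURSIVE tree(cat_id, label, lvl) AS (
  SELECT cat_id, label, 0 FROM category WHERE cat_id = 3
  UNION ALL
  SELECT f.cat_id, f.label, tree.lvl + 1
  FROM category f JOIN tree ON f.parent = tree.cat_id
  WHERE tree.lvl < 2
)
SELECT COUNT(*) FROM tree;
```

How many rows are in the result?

Base: cat_id=3 (Classical) at lvl 0.
Iteration 1: rows with parent in {3} -> Biology (id 7, lvl 1), Sports (id 8, lvl 1).
Iteration 2: rows with parent in {7,8} -> All (id 11, lvl 2).
Iteration 3: lvl < 2 fails for all current rows; recursion stops.
Total rows emitted: 4.

4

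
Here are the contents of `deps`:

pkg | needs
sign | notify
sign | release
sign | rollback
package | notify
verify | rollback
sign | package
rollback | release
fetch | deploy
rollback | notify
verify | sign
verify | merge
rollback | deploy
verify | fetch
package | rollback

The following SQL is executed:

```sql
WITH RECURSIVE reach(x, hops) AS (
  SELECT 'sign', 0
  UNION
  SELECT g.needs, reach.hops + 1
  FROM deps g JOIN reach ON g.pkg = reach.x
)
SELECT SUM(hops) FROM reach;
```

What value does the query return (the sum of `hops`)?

Base: (sign, hops=0).
Iteration 1: edges from {sign} -> (notify, hops=1), (package, hops=1), (release, hops=1), (rollback, hops=1).
Iteration 2: edges from {notify,package,release,rollback} -> (deploy, hops=2), (notify, hops=2), (release, hops=2), (rollback, hops=2). [UNION drops 1 duplicate row(s)]
Iteration 3: edges from {deploy,notify,release,rollback} -> (deploy, hops=3), (notify, hops=3), (release, hops=3).
Iteration 4: no outgoing edges from {deploy,notify,release}; recursion stops.
SUM(hops) = 0 + 1 + 1 + 1 + 1 + 2 + 2 + 2 + 2 + 3 + 3 + 3 = 21.

21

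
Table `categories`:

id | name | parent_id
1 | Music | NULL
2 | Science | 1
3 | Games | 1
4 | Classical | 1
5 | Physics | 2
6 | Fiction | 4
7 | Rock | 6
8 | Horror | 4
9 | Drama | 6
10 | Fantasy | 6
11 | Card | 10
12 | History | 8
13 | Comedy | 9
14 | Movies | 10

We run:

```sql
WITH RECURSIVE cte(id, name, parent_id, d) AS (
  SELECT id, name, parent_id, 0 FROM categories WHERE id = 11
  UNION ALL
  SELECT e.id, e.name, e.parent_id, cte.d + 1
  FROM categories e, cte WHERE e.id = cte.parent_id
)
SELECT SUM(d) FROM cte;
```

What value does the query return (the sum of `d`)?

Base: id=11 (Card), parent_id=10, d 0.
Iteration 1: join on id=10 -> Fantasy (id 10, parent_id=6, d 1).
Iteration 2: join on id=6 -> Fiction (id 6, parent_id=4, d 2).
Iteration 3: join on id=4 -> Classical (id 4, parent_id=1, d 3).
Iteration 4: join on id=1 -> Music (id 1, parent_id=NULL, d 4).
Iteration 5: parent_id is NULL; no match; recursion stops.
SUM(d) = 0 + 1 + 2 + 3 + 4 = 10.

10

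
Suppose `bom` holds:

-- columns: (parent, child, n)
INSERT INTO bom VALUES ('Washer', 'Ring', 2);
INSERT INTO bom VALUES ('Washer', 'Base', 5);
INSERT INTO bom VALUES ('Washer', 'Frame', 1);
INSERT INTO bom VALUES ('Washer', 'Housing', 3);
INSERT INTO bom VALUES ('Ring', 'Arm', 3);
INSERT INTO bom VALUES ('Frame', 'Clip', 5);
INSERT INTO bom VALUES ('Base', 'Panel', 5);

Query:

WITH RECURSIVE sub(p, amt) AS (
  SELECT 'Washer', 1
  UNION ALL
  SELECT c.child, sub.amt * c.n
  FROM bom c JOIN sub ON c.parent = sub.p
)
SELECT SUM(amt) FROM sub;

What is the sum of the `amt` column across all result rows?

48

Base: (Washer, amt=1).
Iteration 1: components of {Washer} -> Base = 1*5 = 5, Frame = 1*1 = 1, Housing = 1*3 = 3, Ring = 1*2 = 2.
Iteration 2: components of {Base,Frame,Housing,Ring} -> Arm = 2*3 = 6, Clip = 1*5 = 5, Panel = 5*5 = 25.
Iteration 3: no further components; recursion stops.
SUM(amt) = 1 + 2 + 5 + 1 + 3 + 6 + 25 + 5 = 48.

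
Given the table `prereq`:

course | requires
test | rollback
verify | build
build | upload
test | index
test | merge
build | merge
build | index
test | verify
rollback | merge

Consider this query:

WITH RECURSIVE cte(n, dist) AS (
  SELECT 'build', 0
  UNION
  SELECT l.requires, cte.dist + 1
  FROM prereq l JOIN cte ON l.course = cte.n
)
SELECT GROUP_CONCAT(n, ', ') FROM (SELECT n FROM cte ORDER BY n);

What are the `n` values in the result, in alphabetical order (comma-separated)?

build, index, merge, upload

Base: (build, dist=0).
Iteration 1: edges from {build} -> (index, dist=1), (merge, dist=1), (upload, dist=1).
Iteration 2: no outgoing edges from {index,merge,upload}; recursion stops.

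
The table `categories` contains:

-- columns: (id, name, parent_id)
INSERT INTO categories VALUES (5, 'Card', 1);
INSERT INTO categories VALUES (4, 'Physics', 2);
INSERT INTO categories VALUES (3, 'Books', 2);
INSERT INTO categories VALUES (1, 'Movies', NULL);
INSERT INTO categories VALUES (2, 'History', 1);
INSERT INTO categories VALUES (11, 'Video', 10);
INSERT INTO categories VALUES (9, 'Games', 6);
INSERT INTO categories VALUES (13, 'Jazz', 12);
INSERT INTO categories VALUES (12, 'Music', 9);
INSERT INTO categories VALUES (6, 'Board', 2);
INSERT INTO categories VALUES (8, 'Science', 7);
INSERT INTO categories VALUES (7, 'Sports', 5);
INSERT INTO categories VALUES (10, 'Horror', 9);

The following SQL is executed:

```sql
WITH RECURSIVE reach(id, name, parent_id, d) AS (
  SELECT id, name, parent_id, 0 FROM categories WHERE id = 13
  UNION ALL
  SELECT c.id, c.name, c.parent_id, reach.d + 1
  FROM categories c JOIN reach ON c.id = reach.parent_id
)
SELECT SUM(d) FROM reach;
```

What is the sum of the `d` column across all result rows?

15

Base: id=13 (Jazz), parent_id=12, d 0.
Iteration 1: join on id=12 -> Music (id 12, parent_id=9, d 1).
Iteration 2: join on id=9 -> Games (id 9, parent_id=6, d 2).
Iteration 3: join on id=6 -> Board (id 6, parent_id=2, d 3).
Iteration 4: join on id=2 -> History (id 2, parent_id=1, d 4).
Iteration 5: join on id=1 -> Movies (id 1, parent_id=NULL, d 5).
Iteration 6: parent_id is NULL; no match; recursion stops.
SUM(d) = 0 + 1 + 2 + 3 + 4 + 5 = 15.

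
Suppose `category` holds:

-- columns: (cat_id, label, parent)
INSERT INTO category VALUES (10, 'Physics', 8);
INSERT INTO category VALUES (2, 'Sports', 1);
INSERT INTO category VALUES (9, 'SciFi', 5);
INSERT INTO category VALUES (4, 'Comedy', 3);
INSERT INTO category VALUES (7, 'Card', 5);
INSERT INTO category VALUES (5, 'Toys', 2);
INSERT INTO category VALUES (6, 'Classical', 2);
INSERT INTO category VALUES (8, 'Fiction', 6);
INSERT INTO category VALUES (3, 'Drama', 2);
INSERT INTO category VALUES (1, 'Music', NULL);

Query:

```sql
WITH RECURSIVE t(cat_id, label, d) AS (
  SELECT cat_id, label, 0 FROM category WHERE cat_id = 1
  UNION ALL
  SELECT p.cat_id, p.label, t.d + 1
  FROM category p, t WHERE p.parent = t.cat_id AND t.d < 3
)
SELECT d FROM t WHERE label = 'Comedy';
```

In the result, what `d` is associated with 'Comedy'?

Base: cat_id=1 (Music) at d 0.
Iteration 1: rows with parent in {1} -> Sports (id 2, d 1).
Iteration 2: rows with parent in {2} -> Drama (id 3, d 2), Toys (id 5, d 2), Classical (id 6, d 2).
Iteration 3: rows with parent in {3,5,6} -> Comedy (id 4, d 3), Card (id 7, d 3), Fiction (id 8, d 3), SciFi (id 9, d 3).
Iteration 4: d < 3 fails for all current rows; recursion stops.

3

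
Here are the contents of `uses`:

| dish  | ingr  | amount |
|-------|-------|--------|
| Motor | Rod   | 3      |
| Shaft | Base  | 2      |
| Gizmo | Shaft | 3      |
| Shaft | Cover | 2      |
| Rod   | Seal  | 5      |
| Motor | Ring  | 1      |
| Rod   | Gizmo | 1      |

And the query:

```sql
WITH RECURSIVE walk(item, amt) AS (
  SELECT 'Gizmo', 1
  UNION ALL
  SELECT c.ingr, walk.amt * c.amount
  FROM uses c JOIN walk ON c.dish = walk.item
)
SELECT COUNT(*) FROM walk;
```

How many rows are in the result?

4

Base: (Gizmo, amt=1).
Iteration 1: components of {Gizmo} -> Shaft = 1*3 = 3.
Iteration 2: components of {Shaft} -> Base = 3*2 = 6, Cover = 3*2 = 6.
Iteration 3: no further components; recursion stops.
Total rows emitted: 4.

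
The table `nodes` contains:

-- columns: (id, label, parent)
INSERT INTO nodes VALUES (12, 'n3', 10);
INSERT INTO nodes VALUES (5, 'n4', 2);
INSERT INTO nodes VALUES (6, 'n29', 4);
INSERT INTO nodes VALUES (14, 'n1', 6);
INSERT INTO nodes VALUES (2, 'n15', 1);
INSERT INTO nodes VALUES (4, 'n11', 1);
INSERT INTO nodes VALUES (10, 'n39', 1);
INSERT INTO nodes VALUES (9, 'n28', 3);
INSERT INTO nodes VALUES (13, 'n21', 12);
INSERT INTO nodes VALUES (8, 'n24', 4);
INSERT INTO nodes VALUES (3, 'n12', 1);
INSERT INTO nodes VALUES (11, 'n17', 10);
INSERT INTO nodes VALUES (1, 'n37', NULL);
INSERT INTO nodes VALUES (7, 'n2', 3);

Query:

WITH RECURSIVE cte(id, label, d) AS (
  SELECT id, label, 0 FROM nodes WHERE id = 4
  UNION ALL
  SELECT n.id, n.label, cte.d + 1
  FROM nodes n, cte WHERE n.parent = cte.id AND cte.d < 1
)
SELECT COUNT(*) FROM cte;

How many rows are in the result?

Base: id=4 (n11) at d 0.
Iteration 1: rows with parent in {4} -> n29 (id 6, d 1), n24 (id 8, d 1).
Iteration 2: d < 1 fails for all current rows; recursion stops.
Total rows emitted: 3.

3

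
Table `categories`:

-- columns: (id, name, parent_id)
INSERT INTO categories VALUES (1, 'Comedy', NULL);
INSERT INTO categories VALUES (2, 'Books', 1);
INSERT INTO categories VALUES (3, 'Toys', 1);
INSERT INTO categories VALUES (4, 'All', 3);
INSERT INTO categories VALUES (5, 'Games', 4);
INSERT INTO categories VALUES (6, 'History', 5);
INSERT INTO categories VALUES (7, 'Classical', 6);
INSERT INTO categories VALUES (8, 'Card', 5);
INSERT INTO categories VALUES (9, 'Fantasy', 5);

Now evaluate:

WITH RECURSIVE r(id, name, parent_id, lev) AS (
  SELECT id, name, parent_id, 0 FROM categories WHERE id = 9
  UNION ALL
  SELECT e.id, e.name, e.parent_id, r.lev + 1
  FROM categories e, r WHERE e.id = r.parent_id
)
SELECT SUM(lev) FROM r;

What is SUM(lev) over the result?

10

Base: id=9 (Fantasy), parent_id=5, lev 0.
Iteration 1: join on id=5 -> Games (id 5, parent_id=4, lev 1).
Iteration 2: join on id=4 -> All (id 4, parent_id=3, lev 2).
Iteration 3: join on id=3 -> Toys (id 3, parent_id=1, lev 3).
Iteration 4: join on id=1 -> Comedy (id 1, parent_id=NULL, lev 4).
Iteration 5: parent_id is NULL; no match; recursion stops.
SUM(lev) = 0 + 1 + 2 + 3 + 4 = 10.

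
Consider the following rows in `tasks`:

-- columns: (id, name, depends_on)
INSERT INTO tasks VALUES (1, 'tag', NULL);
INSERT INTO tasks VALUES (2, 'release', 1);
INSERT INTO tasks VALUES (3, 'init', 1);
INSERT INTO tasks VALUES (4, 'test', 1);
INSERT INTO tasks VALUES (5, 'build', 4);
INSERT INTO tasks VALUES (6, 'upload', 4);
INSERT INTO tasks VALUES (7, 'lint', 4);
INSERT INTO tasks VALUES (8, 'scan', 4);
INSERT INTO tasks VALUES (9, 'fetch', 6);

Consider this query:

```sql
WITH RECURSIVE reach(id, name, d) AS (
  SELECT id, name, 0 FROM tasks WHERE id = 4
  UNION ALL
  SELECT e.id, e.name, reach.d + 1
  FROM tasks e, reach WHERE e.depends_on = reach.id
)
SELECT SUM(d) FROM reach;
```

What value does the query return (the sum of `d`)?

6

Base: id=4 (test) at d 0.
Iteration 1: rows with depends_on in {4} -> build (id 5, d 1), upload (id 6, d 1), lint (id 7, d 1), scan (id 8, d 1).
Iteration 2: rows with depends_on in {5,6,7,8} -> fetch (id 9, d 2).
Iteration 3: no rows with depends_on in {9}; recursion stops.
SUM(d) = 0 + 1 + 1 + 1 + 1 + 2 = 6.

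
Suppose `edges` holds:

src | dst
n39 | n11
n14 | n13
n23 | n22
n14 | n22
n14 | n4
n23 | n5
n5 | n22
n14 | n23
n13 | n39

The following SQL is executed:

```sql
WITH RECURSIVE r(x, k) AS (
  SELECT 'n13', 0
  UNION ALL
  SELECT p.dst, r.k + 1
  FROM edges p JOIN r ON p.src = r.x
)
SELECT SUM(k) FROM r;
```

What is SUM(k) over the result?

3

Base: (n13, k=0).
Iteration 1: edges from {n13} -> (n39, k=1).
Iteration 2: edges from {n39} -> (n11, k=2).
Iteration 3: no outgoing edges from {n11}; recursion stops.
SUM(k) = 0 + 1 + 2 = 3.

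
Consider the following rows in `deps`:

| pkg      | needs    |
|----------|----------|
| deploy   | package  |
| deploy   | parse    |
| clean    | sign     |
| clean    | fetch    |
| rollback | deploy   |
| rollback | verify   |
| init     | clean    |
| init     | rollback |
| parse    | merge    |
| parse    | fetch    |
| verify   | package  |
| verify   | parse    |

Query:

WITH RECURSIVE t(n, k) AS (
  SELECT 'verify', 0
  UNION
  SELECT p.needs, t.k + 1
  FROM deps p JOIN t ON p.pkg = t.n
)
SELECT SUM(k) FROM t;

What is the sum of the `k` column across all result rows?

6

Base: (verify, k=0).
Iteration 1: edges from {verify} -> (package, k=1), (parse, k=1).
Iteration 2: edges from {package,parse} -> (fetch, k=2), (merge, k=2).
Iteration 3: no outgoing edges from {fetch,merge}; recursion stops.
SUM(k) = 0 + 1 + 1 + 2 + 2 = 6.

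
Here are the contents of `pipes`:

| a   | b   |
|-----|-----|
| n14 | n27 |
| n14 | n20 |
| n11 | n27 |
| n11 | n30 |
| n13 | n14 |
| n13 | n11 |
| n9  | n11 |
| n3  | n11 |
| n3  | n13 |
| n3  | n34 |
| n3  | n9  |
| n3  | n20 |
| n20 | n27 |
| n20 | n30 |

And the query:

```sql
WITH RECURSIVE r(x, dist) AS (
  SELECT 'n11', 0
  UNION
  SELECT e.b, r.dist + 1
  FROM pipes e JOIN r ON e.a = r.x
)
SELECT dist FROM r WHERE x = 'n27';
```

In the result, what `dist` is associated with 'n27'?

1

Base: (n11, dist=0).
Iteration 1: edges from {n11} -> (n27, dist=1), (n30, dist=1).
Iteration 2: no outgoing edges from {n27,n30}; recursion stops.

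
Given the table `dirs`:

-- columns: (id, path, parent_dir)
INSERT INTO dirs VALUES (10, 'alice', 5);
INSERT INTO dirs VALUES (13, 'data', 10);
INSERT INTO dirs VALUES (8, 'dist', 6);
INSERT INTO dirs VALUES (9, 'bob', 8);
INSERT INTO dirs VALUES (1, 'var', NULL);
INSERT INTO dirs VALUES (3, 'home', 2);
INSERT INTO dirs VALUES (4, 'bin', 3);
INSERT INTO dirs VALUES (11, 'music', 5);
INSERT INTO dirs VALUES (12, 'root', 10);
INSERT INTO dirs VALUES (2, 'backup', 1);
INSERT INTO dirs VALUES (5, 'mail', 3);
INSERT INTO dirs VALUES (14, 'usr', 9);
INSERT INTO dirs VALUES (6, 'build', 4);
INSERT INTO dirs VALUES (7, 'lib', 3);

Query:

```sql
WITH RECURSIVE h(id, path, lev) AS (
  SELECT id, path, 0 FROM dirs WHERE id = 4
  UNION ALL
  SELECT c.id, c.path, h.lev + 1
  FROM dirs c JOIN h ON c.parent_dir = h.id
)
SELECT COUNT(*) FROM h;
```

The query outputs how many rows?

Base: id=4 (bin) at lev 0.
Iteration 1: rows with parent_dir in {4} -> build (id 6, lev 1).
Iteration 2: rows with parent_dir in {6} -> dist (id 8, lev 2).
Iteration 3: rows with parent_dir in {8} -> bob (id 9, lev 3).
Iteration 4: rows with parent_dir in {9} -> usr (id 14, lev 4).
Iteration 5: no rows with parent_dir in {14}; recursion stops.
Total rows emitted: 5.

5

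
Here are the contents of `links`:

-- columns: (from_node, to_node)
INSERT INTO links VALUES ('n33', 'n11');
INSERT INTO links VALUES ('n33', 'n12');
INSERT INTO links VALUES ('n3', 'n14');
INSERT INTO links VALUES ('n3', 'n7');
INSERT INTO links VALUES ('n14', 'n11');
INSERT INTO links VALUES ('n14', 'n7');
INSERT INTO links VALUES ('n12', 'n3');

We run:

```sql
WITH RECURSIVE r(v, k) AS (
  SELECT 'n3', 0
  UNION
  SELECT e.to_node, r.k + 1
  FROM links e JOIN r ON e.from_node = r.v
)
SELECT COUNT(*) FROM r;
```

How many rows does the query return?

Base: (n3, k=0).
Iteration 1: edges from {n3} -> (n14, k=1), (n7, k=1).
Iteration 2: edges from {n14,n7} -> (n11, k=2), (n7, k=2).
Iteration 3: no outgoing edges from {n11,n7}; recursion stops.
Total rows emitted: 5.

5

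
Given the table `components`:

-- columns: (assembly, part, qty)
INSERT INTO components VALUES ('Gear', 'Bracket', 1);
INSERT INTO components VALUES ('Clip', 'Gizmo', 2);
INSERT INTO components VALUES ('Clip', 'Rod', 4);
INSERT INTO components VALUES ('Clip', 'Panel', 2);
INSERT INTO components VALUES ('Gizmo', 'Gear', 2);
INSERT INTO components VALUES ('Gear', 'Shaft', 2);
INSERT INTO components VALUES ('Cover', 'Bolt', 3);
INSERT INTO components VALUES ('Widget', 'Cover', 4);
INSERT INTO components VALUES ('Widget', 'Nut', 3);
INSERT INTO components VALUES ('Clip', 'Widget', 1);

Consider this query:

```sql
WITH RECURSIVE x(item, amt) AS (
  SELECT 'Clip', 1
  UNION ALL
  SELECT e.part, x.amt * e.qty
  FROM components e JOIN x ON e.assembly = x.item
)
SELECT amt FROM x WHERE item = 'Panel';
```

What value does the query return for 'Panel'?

2

Base: (Clip, amt=1).
Iteration 1: components of {Clip} -> Gizmo = 1*2 = 2, Panel = 1*2 = 2, Rod = 1*4 = 4, Widget = 1*1 = 1.
Iteration 2: components of {Gizmo,Panel,Rod,Widget} -> Cover = 1*4 = 4, Gear = 2*2 = 4, Nut = 1*3 = 3.
Iteration 3: components of {Cover,Gear,Nut} -> Bolt = 4*3 = 12, Bracket = 4*1 = 4, Shaft = 4*2 = 8.
Iteration 4: no further components; recursion stops.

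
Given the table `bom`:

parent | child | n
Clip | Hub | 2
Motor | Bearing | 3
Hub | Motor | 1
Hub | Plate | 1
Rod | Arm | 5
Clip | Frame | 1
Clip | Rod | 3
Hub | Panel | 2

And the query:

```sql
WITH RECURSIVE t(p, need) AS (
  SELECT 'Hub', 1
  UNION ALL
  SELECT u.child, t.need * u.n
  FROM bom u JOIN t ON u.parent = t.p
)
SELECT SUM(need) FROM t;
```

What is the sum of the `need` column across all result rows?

Base: (Hub, need=1).
Iteration 1: components of {Hub} -> Motor = 1*1 = 1, Panel = 1*2 = 2, Plate = 1*1 = 1.
Iteration 2: components of {Motor,Panel,Plate} -> Bearing = 1*3 = 3.
Iteration 3: no further components; recursion stops.
SUM(need) = 1 + 1 + 1 + 2 + 3 = 8.

8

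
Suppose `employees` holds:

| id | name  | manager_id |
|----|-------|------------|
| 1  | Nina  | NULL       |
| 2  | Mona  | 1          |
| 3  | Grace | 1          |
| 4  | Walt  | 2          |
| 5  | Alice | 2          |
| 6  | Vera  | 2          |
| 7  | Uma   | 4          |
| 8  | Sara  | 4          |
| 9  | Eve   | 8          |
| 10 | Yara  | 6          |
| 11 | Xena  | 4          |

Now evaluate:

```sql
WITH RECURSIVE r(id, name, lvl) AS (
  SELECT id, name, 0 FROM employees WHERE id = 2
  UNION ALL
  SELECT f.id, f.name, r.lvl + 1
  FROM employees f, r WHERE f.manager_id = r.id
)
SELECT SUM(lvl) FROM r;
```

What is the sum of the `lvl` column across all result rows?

Base: id=2 (Mona) at lvl 0.
Iteration 1: rows with manager_id in {2} -> Walt (id 4, lvl 1), Alice (id 5, lvl 1), Vera (id 6, lvl 1).
Iteration 2: rows with manager_id in {4,5,6} -> Uma (id 7, lvl 2), Sara (id 8, lvl 2), Yara (id 10, lvl 2), Xena (id 11, lvl 2).
Iteration 3: rows with manager_id in {7,8,10,11} -> Eve (id 9, lvl 3).
Iteration 4: no rows with manager_id in {9}; recursion stops.
SUM(lvl) = 0 + 1 + 1 + 1 + 2 + 2 + 2 + 2 + 3 = 14.

14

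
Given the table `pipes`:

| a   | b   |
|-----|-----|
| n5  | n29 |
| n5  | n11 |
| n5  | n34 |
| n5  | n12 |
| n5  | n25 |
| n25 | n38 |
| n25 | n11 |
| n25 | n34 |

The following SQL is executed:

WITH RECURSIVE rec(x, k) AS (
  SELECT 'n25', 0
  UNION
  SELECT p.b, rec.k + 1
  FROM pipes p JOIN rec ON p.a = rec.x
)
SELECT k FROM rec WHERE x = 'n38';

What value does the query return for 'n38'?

1

Base: (n25, k=0).
Iteration 1: edges from {n25} -> (n11, k=1), (n34, k=1), (n38, k=1).
Iteration 2: no outgoing edges from {n11,n34,n38}; recursion stops.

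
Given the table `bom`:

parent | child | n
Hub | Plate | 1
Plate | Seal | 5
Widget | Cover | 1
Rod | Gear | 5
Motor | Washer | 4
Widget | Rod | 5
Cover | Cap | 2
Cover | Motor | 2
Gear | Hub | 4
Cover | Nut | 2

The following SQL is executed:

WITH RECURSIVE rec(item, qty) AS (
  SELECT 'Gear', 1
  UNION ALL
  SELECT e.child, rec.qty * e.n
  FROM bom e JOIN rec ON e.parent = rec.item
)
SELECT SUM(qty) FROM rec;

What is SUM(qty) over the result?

Base: (Gear, qty=1).
Iteration 1: components of {Gear} -> Hub = 1*4 = 4.
Iteration 2: components of {Hub} -> Plate = 4*1 = 4.
Iteration 3: components of {Plate} -> Seal = 4*5 = 20.
Iteration 4: no further components; recursion stops.
SUM(qty) = 1 + 4 + 4 + 20 = 29.

29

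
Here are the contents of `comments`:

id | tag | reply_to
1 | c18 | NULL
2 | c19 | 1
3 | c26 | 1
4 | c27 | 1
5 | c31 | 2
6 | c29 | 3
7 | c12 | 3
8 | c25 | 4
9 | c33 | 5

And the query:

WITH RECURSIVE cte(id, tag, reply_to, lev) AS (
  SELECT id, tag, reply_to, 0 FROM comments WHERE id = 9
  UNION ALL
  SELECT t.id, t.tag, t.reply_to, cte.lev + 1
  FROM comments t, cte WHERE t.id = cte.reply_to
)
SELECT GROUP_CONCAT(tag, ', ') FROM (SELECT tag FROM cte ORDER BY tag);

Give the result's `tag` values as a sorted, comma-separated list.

c18, c19, c31, c33

Base: id=9 (c33), reply_to=5, lev 0.
Iteration 1: join on id=5 -> c31 (id 5, reply_to=2, lev 1).
Iteration 2: join on id=2 -> c19 (id 2, reply_to=1, lev 2).
Iteration 3: join on id=1 -> c18 (id 1, reply_to=NULL, lev 3).
Iteration 4: reply_to is NULL; no match; recursion stops.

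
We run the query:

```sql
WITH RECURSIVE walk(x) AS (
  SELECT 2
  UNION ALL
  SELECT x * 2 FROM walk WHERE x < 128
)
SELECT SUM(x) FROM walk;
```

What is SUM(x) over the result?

254

Base: x=2.
Iteration 1: 2 < 128 holds -> x = 2 * 2 = 4.
Iteration 2: 4 < 128 holds -> x = 4 * 2 = 8.
Iteration 3: 8 < 128 holds -> x = 8 * 2 = 16.
Iteration 4: 16 < 128 holds -> x = 16 * 2 = 32.
Iteration 5: 32 < 128 holds -> x = 32 * 2 = 64.
Iteration 6: 64 < 128 holds -> x = 64 * 2 = 128.
Iteration 7: 128 < 128 fails; recursion stops.
SUM(x) = 2 + 4 + 8 + 16 + 32 + 64 + 128 = 254.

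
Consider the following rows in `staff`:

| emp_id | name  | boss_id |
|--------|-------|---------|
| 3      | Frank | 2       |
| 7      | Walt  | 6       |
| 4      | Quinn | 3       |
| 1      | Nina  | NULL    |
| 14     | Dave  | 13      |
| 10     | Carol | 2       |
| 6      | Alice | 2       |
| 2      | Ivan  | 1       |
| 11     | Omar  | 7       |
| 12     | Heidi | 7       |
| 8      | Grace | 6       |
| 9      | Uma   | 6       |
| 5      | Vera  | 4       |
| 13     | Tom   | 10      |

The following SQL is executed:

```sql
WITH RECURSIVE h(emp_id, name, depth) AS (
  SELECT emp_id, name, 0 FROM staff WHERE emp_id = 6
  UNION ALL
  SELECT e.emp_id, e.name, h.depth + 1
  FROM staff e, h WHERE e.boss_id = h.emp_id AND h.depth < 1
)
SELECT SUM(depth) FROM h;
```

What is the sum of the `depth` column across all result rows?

Base: emp_id=6 (Alice) at depth 0.
Iteration 1: rows with boss_id in {6} -> Walt (id 7, depth 1), Grace (id 8, depth 1), Uma (id 9, depth 1).
Iteration 2: depth < 1 fails for all current rows; recursion stops.
SUM(depth) = 0 + 1 + 1 + 1 = 3.

3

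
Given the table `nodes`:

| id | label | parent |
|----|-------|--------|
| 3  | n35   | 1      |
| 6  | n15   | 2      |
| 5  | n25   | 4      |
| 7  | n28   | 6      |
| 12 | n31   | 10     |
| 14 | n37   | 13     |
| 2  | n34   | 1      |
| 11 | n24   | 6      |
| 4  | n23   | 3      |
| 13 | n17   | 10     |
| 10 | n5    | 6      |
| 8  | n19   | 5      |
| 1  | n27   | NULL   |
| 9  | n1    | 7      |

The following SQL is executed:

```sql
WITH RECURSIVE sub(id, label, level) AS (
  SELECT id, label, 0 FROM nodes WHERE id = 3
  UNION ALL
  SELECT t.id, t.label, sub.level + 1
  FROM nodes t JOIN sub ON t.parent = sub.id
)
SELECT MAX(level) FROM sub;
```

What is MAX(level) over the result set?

Base: id=3 (n35) at level 0.
Iteration 1: rows with parent in {3} -> n23 (id 4, level 1).
Iteration 2: rows with parent in {4} -> n25 (id 5, level 2).
Iteration 3: rows with parent in {5} -> n19 (id 8, level 3).
Iteration 4: no rows with parent in {8}; recursion stops.
level values: 0, 1, 2, 3; the maximum is 3.

3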